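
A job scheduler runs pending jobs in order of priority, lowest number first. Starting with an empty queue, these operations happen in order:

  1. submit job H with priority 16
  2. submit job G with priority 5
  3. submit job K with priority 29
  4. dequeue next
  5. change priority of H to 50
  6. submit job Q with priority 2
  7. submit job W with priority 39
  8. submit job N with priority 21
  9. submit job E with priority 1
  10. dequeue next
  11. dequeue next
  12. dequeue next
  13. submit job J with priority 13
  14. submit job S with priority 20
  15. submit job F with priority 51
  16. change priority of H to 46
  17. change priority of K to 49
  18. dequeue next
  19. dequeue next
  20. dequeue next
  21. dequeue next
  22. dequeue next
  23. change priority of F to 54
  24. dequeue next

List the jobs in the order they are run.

[G, E, Q, N, J, S, W, H, K, F]

add H (priority 16) → {H:16}
add G (priority 5) → {G:5, H:16}
add K (priority 29) → {G:5, H:16, K:29}
dequeue next → G; now {H:16, K:29}
update H to priority 50 → {K:29, H:50}
add Q (priority 2) → {Q:2, K:29, H:50}
add W (priority 39) → {Q:2, K:29, W:39, H:50}
add N (priority 21) → {Q:2, N:21, K:29, W:39, H:50}
add E (priority 1) → {E:1, Q:2, N:21, K:29, W:39, H:50}
dequeue next → E; now {Q:2, N:21, K:29, W:39, H:50}
dequeue next → Q; now {N:21, K:29, W:39, H:50}
dequeue next → N; now {K:29, W:39, H:50}
add J (priority 13) → {J:13, K:29, W:39, H:50}
add S (priority 20) → {J:13, S:20, K:29, W:39, H:50}
add F (priority 51) → {J:13, S:20, K:29, W:39, H:50, F:51}
update H to priority 46 → {J:13, S:20, K:29, W:39, H:46, F:51}
update K to priority 49 → {J:13, S:20, W:39, H:46, K:49, F:51}
dequeue next → J; now {S:20, W:39, H:46, K:49, F:51}
dequeue next → S; now {W:39, H:46, K:49, F:51}
dequeue next → W; now {H:46, K:49, F:51}
dequeue next → H; now {K:49, F:51}
dequeue next → K; now {F:51}
update F to priority 54 → {F:54}
dequeue next → F; now {}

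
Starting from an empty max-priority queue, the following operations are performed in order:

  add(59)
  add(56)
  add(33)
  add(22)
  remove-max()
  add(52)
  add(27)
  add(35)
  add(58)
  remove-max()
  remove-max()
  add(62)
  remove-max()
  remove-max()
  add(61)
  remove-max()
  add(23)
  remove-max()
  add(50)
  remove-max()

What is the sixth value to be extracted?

61

insert 59 → {59}
insert 56 → {59, 56}
insert 33 → {59, 56, 33}
insert 22 → {59, 56, 33, 22}
remove-max → 59; now {56, 33, 22}
insert 52 → {56, 52, 33, 22}
insert 27 → {56, 52, 33, 27, 22}
insert 35 → {56, 52, 35, 33, 27, 22}
insert 58 → {58, 56, 52, 35, 33, 27, 22}
remove-max → 58; now {56, 52, 35, 33, 27, 22}
remove-max → 56; now {52, 35, 33, 27, 22}
insert 62 → {62, 52, 35, 33, 27, 22}
remove-max → 62; now {52, 35, 33, 27, 22}
remove-max → 52; now {35, 33, 27, 22}
insert 61 → {61, 35, 33, 27, 22}
remove-max → 61; now {35, 33, 27, 22}
insert 23 → {35, 33, 27, 23, 22}
remove-max → 35; now {33, 27, 23, 22}
insert 50 → {50, 33, 27, 23, 22}
remove-max → 50; now {33, 27, 23, 22}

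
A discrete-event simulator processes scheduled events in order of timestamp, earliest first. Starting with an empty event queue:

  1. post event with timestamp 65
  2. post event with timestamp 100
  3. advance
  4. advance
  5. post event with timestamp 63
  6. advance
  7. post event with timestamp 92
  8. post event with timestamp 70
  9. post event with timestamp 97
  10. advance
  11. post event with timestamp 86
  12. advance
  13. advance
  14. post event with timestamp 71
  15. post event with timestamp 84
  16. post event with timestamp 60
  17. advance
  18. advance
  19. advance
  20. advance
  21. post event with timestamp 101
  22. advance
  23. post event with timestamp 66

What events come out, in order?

insert 65 → {65}
insert 100 → {65, 100}
advance → 65; now {100}
advance → 100; now {}
insert 63 → {63}
advance → 63; now {}
insert 92 → {92}
insert 70 → {70, 92}
insert 97 → {70, 92, 97}
advance → 70; now {92, 97}
insert 86 → {86, 92, 97}
advance → 86; now {92, 97}
advance → 92; now {97}
insert 71 → {71, 97}
insert 84 → {71, 84, 97}
insert 60 → {60, 71, 84, 97}
advance → 60; now {71, 84, 97}
advance → 71; now {84, 97}
advance → 84; now {97}
advance → 97; now {}
insert 101 → {101}
advance → 101; now {}
insert 66 → {66}

65 → 100 → 63 → 70 → 86 → 92 → 60 → 71 → 84 → 97 → 101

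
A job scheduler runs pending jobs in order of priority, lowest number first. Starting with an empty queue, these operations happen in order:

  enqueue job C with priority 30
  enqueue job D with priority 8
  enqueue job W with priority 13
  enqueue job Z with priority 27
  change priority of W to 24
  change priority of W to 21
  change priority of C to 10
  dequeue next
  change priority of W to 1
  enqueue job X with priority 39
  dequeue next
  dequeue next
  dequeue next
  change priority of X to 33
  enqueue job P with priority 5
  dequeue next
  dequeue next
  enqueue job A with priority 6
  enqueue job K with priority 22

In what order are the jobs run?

D, W, C, Z, P, X

add C (priority 30) → {C:30}
add D (priority 8) → {D:8, C:30}
add W (priority 13) → {D:8, W:13, C:30}
add Z (priority 27) → {D:8, W:13, Z:27, C:30}
update W to priority 24 → {D:8, W:24, Z:27, C:30}
update W to priority 21 → {D:8, W:21, Z:27, C:30}
update C to priority 10 → {D:8, C:10, W:21, Z:27}
dequeue next → D; now {C:10, W:21, Z:27}
update W to priority 1 → {W:1, C:10, Z:27}
add X (priority 39) → {W:1, C:10, Z:27, X:39}
dequeue next → W; now {C:10, Z:27, X:39}
dequeue next → C; now {Z:27, X:39}
dequeue next → Z; now {X:39}
update X to priority 33 → {X:33}
add P (priority 5) → {P:5, X:33}
dequeue next → P; now {X:33}
dequeue next → X; now {}
add A (priority 6) → {A:6}
add K (priority 22) → {A:6, K:22}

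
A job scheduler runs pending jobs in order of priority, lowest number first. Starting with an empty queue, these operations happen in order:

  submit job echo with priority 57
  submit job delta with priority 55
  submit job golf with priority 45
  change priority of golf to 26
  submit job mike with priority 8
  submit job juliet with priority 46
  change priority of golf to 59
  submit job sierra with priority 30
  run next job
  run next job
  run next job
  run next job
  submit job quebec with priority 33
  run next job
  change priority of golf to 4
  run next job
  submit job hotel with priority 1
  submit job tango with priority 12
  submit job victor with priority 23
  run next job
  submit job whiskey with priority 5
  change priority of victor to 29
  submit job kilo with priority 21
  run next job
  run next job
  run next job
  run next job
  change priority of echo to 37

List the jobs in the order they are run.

[mike, sierra, juliet, delta, quebec, golf, hotel, whiskey, tango, kilo, victor]

add echo (priority 57) → {echo:57}
add delta (priority 55) → {delta:55, echo:57}
add golf (priority 45) → {golf:45, delta:55, echo:57}
update golf to priority 26 → {golf:26, delta:55, echo:57}
add mike (priority 8) → {mike:8, golf:26, delta:55, echo:57}
add juliet (priority 46) → {mike:8, golf:26, juliet:46, delta:55, echo:57}
update golf to priority 59 → {mike:8, juliet:46, delta:55, echo:57, golf:59}
add sierra (priority 30) → {mike:8, sierra:30, juliet:46, delta:55, echo:57, golf:59}
run next job → mike; now {sierra:30, juliet:46, delta:55, echo:57, golf:59}
run next job → sierra; now {juliet:46, delta:55, echo:57, golf:59}
run next job → juliet; now {delta:55, echo:57, golf:59}
run next job → delta; now {echo:57, golf:59}
add quebec (priority 33) → {quebec:33, echo:57, golf:59}
run next job → quebec; now {echo:57, golf:59}
update golf to priority 4 → {golf:4, echo:57}
run next job → golf; now {echo:57}
add hotel (priority 1) → {hotel:1, echo:57}
add tango (priority 12) → {hotel:1, tango:12, echo:57}
add victor (priority 23) → {hotel:1, tango:12, victor:23, echo:57}
run next job → hotel; now {tango:12, victor:23, echo:57}
add whiskey (priority 5) → {whiskey:5, tango:12, victor:23, echo:57}
update victor to priority 29 → {whiskey:5, tango:12, victor:29, echo:57}
add kilo (priority 21) → {whiskey:5, tango:12, kilo:21, victor:29, echo:57}
run next job → whiskey; now {tango:12, kilo:21, victor:29, echo:57}
run next job → tango; now {kilo:21, victor:29, echo:57}
run next job → kilo; now {victor:29, echo:57}
run next job → victor; now {echo:57}
update echo to priority 37 → {echo:37}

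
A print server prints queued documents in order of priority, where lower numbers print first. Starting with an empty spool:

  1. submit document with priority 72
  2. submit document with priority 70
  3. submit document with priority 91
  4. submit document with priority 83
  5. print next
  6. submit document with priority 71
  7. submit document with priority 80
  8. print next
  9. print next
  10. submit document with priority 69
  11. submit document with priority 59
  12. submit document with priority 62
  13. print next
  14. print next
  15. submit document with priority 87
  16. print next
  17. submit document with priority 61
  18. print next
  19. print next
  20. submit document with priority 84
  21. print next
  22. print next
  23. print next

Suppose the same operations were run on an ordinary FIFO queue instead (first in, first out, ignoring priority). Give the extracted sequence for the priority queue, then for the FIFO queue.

priority queue: [70, 71, 72, 59, 62, 69, 61, 80, 83, 84, 87]; FIFO queue: 72, 70, 91, 83, 71, 80, 69, 59, 62, 87, 61

insert 72 → {72}
insert 70 → {70, 72}
insert 91 → {70, 72, 91}
insert 83 → {70, 72, 83, 91}
print next → 70; now {72, 83, 91}
insert 71 → {71, 72, 83, 91}
insert 80 → {71, 72, 80, 83, 91}
print next → 71; now {72, 80, 83, 91}
print next → 72; now {80, 83, 91}
insert 69 → {69, 80, 83, 91}
insert 59 → {59, 69, 80, 83, 91}
insert 62 → {59, 62, 69, 80, 83, 91}
print next → 59; now {62, 69, 80, 83, 91}
print next → 62; now {69, 80, 83, 91}
insert 87 → {69, 80, 83, 87, 91}
print next → 69; now {80, 83, 87, 91}
insert 61 → {61, 80, 83, 87, 91}
print next → 61; now {80, 83, 87, 91}
print next → 80; now {83, 87, 91}
insert 84 → {83, 84, 87, 91}
print next → 83; now {84, 87, 91}
print next → 84; now {87, 91}
print next → 87; now {91}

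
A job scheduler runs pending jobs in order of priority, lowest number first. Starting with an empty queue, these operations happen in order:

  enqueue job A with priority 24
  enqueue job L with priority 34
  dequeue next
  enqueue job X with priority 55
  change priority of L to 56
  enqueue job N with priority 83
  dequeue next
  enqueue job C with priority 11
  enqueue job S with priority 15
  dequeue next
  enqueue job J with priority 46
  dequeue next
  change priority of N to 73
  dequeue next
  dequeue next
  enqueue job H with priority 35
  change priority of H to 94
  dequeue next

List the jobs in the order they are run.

A → X → C → S → J → L → N

add A (priority 24) → {A:24}
add L (priority 34) → {A:24, L:34}
dequeue next → A; now {L:34}
add X (priority 55) → {L:34, X:55}
update L to priority 56 → {X:55, L:56}
add N (priority 83) → {X:55, L:56, N:83}
dequeue next → X; now {L:56, N:83}
add C (priority 11) → {C:11, L:56, N:83}
add S (priority 15) → {C:11, S:15, L:56, N:83}
dequeue next → C; now {S:15, L:56, N:83}
add J (priority 46) → {S:15, J:46, L:56, N:83}
dequeue next → S; now {J:46, L:56, N:83}
update N to priority 73 → {J:46, L:56, N:73}
dequeue next → J; now {L:56, N:73}
dequeue next → L; now {N:73}
add H (priority 35) → {H:35, N:73}
update H to priority 94 → {N:73, H:94}
dequeue next → N; now {H:94}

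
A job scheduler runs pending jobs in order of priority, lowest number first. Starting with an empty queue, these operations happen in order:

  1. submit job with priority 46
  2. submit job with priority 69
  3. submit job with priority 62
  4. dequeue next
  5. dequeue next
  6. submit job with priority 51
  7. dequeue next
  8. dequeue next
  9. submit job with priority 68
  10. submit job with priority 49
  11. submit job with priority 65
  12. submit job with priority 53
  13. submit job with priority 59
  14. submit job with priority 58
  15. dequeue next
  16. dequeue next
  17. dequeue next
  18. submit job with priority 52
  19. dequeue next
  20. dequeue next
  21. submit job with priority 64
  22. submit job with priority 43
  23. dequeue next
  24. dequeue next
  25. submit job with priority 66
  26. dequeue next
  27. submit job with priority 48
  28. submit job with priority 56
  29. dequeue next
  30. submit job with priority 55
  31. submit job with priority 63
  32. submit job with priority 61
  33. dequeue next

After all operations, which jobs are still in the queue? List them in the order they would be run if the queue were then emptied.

56 → 61 → 63 → 66 → 68

insert 46 → {46}
insert 69 → {46, 69}
insert 62 → {46, 62, 69}
dequeue next → 46; now {62, 69}
dequeue next → 62; now {69}
insert 51 → {51, 69}
dequeue next → 51; now {69}
dequeue next → 69; now {}
insert 68 → {68}
insert 49 → {49, 68}
insert 65 → {49, 65, 68}
insert 53 → {49, 53, 65, 68}
insert 59 → {49, 53, 59, 65, 68}
insert 58 → {49, 53, 58, 59, 65, 68}
dequeue next → 49; now {53, 58, 59, 65, 68}
dequeue next → 53; now {58, 59, 65, 68}
dequeue next → 58; now {59, 65, 68}
insert 52 → {52, 59, 65, 68}
dequeue next → 52; now {59, 65, 68}
dequeue next → 59; now {65, 68}
insert 64 → {64, 65, 68}
insert 43 → {43, 64, 65, 68}
dequeue next → 43; now {64, 65, 68}
dequeue next → 64; now {65, 68}
insert 66 → {65, 66, 68}
dequeue next → 65; now {66, 68}
insert 48 → {48, 66, 68}
insert 56 → {48, 56, 66, 68}
dequeue next → 48; now {56, 66, 68}
insert 55 → {55, 56, 66, 68}
insert 63 → {55, 56, 63, 66, 68}
insert 61 → {55, 56, 61, 63, 66, 68}
dequeue next → 55; now {56, 61, 63, 66, 68}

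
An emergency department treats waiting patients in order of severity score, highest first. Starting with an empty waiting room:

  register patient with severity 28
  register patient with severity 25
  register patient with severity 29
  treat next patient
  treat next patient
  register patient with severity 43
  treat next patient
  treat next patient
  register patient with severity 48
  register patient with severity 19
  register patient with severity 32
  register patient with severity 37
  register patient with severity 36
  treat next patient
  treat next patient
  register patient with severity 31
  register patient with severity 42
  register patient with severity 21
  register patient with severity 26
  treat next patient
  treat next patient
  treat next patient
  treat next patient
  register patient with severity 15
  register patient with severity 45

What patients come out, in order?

29, 28, 43, 25, 48, 37, 42, 36, 32, 31

insert 28 → {28}
insert 25 → {28, 25}
insert 29 → {29, 28, 25}
treat next patient → 29; now {28, 25}
treat next patient → 28; now {25}
insert 43 → {43, 25}
treat next patient → 43; now {25}
treat next patient → 25; now {}
insert 48 → {48}
insert 19 → {48, 19}
insert 32 → {48, 32, 19}
insert 37 → {48, 37, 32, 19}
insert 36 → {48, 37, 36, 32, 19}
treat next patient → 48; now {37, 36, 32, 19}
treat next patient → 37; now {36, 32, 19}
insert 31 → {36, 32, 31, 19}
insert 42 → {42, 36, 32, 31, 19}
insert 21 → {42, 36, 32, 31, 21, 19}
insert 26 → {42, 36, 32, 31, 26, 21, 19}
treat next patient → 42; now {36, 32, 31, 26, 21, 19}
treat next patient → 36; now {32, 31, 26, 21, 19}
treat next patient → 32; now {31, 26, 21, 19}
treat next patient → 31; now {26, 21, 19}
insert 15 → {26, 21, 19, 15}
insert 45 → {45, 26, 21, 19, 15}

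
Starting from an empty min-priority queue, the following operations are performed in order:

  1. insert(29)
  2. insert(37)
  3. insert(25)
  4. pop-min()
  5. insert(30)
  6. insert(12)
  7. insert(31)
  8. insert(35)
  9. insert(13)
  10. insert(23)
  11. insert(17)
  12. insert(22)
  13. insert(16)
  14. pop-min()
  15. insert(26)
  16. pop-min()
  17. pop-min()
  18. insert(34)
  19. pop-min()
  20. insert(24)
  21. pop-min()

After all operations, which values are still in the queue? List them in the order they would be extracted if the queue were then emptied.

23 → 24 → 26 → 29 → 30 → 31 → 34 → 35 → 37

insert 29 → {29}
insert 37 → {29, 37}
insert 25 → {25, 29, 37}
pop-min → 25; now {29, 37}
insert 30 → {29, 30, 37}
insert 12 → {12, 29, 30, 37}
insert 31 → {12, 29, 30, 31, 37}
insert 35 → {12, 29, 30, 31, 35, 37}
insert 13 → {12, 13, 29, 30, 31, 35, 37}
insert 23 → {12, 13, 23, 29, 30, 31, 35, 37}
insert 17 → {12, 13, 17, 23, 29, 30, 31, 35, 37}
insert 22 → {12, 13, 17, 22, 23, 29, 30, 31, 35, 37}
insert 16 → {12, 13, 16, 17, 22, 23, 29, 30, 31, 35, 37}
pop-min → 12; now {13, 16, 17, 22, 23, 29, 30, 31, 35, 37}
insert 26 → {13, 16, 17, 22, 23, 26, 29, 30, 31, 35, 37}
pop-min → 13; now {16, 17, 22, 23, 26, 29, 30, 31, 35, 37}
pop-min → 16; now {17, 22, 23, 26, 29, 30, 31, 35, 37}
insert 34 → {17, 22, 23, 26, 29, 30, 31, 34, 35, 37}
pop-min → 17; now {22, 23, 26, 29, 30, 31, 34, 35, 37}
insert 24 → {22, 23, 24, 26, 29, 30, 31, 34, 35, 37}
pop-min → 22; now {23, 24, 26, 29, 30, 31, 34, 35, 37}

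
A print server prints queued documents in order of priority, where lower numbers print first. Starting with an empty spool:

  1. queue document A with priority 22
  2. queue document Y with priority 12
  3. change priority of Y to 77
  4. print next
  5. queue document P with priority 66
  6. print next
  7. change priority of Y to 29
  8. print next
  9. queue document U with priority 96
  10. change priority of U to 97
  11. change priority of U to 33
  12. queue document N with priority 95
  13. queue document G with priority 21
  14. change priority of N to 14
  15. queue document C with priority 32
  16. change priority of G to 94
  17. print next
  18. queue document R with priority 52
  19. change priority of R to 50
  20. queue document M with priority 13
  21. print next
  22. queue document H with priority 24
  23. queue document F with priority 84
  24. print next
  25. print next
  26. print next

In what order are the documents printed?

add A (priority 22) → {A:22}
add Y (priority 12) → {Y:12, A:22}
update Y to priority 77 → {A:22, Y:77}
print next → A; now {Y:77}
add P (priority 66) → {P:66, Y:77}
print next → P; now {Y:77}
update Y to priority 29 → {Y:29}
print next → Y; now {}
add U (priority 96) → {U:96}
update U to priority 97 → {U:97}
update U to priority 33 → {U:33}
add N (priority 95) → {U:33, N:95}
add G (priority 21) → {G:21, U:33, N:95}
update N to priority 14 → {N:14, G:21, U:33}
add C (priority 32) → {N:14, G:21, C:32, U:33}
update G to priority 94 → {N:14, C:32, U:33, G:94}
print next → N; now {C:32, U:33, G:94}
add R (priority 52) → {C:32, U:33, R:52, G:94}
update R to priority 50 → {C:32, U:33, R:50, G:94}
add M (priority 13) → {M:13, C:32, U:33, R:50, G:94}
print next → M; now {C:32, U:33, R:50, G:94}
add H (priority 24) → {H:24, C:32, U:33, R:50, G:94}
add F (priority 84) → {H:24, C:32, U:33, R:50, F:84, G:94}
print next → H; now {C:32, U:33, R:50, F:84, G:94}
print next → C; now {U:33, R:50, F:84, G:94}
print next → U; now {R:50, F:84, G:94}

A, P, Y, N, M, H, C, U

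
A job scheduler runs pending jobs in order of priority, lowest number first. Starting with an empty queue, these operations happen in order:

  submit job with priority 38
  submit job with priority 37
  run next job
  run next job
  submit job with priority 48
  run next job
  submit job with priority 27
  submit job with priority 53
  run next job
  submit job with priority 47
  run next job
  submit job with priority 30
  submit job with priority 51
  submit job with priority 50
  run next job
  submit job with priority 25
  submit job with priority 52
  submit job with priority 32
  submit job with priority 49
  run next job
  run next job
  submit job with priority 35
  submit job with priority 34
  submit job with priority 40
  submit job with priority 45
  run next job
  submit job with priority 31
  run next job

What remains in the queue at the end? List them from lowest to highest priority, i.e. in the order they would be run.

insert 38 → {38}
insert 37 → {37, 38}
run next job → 37; now {38}
run next job → 38; now {}
insert 48 → {48}
run next job → 48; now {}
insert 27 → {27}
insert 53 → {27, 53}
run next job → 27; now {53}
insert 47 → {47, 53}
run next job → 47; now {53}
insert 30 → {30, 53}
insert 51 → {30, 51, 53}
insert 50 → {30, 50, 51, 53}
run next job → 30; now {50, 51, 53}
insert 25 → {25, 50, 51, 53}
insert 52 → {25, 50, 51, 52, 53}
insert 32 → {25, 32, 50, 51, 52, 53}
insert 49 → {25, 32, 49, 50, 51, 52, 53}
run next job → 25; now {32, 49, 50, 51, 52, 53}
run next job → 32; now {49, 50, 51, 52, 53}
insert 35 → {35, 49, 50, 51, 52, 53}
insert 34 → {34, 35, 49, 50, 51, 52, 53}
insert 40 → {34, 35, 40, 49, 50, 51, 52, 53}
insert 45 → {34, 35, 40, 45, 49, 50, 51, 52, 53}
run next job → 34; now {35, 40, 45, 49, 50, 51, 52, 53}
insert 31 → {31, 35, 40, 45, 49, 50, 51, 52, 53}
run next job → 31; now {35, 40, 45, 49, 50, 51, 52, 53}

35 → 40 → 45 → 49 → 50 → 51 → 52 → 53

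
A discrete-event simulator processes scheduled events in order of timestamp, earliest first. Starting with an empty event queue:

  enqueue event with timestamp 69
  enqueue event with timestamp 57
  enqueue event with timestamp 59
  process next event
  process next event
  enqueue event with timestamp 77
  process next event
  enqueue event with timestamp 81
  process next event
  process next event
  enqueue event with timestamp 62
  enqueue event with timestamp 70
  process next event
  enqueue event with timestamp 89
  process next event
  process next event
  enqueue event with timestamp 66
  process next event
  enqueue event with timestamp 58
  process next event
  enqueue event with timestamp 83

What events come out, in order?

57, 59, 69, 77, 81, 62, 70, 89, 66, 58

insert 69 → {69}
insert 57 → {57, 69}
insert 59 → {57, 59, 69}
process next event → 57; now {59, 69}
process next event → 59; now {69}
insert 77 → {69, 77}
process next event → 69; now {77}
insert 81 → {77, 81}
process next event → 77; now {81}
process next event → 81; now {}
insert 62 → {62}
insert 70 → {62, 70}
process next event → 62; now {70}
insert 89 → {70, 89}
process next event → 70; now {89}
process next event → 89; now {}
insert 66 → {66}
process next event → 66; now {}
insert 58 → {58}
process next event → 58; now {}
insert 83 → {83}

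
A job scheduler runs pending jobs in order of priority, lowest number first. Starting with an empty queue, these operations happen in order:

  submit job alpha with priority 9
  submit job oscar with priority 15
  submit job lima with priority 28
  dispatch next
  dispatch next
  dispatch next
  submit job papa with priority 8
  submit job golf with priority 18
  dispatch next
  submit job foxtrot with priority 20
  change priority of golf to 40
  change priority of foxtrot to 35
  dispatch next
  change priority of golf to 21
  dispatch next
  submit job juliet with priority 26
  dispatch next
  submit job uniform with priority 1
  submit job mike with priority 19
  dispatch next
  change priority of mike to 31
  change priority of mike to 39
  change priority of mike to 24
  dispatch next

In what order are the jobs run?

add alpha (priority 9) → {alpha:9}
add oscar (priority 15) → {alpha:9, oscar:15}
add lima (priority 28) → {alpha:9, oscar:15, lima:28}
dispatch next → alpha; now {oscar:15, lima:28}
dispatch next → oscar; now {lima:28}
dispatch next → lima; now {}
add papa (priority 8) → {papa:8}
add golf (priority 18) → {papa:8, golf:18}
dispatch next → papa; now {golf:18}
add foxtrot (priority 20) → {golf:18, foxtrot:20}
update golf to priority 40 → {foxtrot:20, golf:40}
update foxtrot to priority 35 → {foxtrot:35, golf:40}
dispatch next → foxtrot; now {golf:40}
update golf to priority 21 → {golf:21}
dispatch next → golf; now {}
add juliet (priority 26) → {juliet:26}
dispatch next → juliet; now {}
add uniform (priority 1) → {uniform:1}
add mike (priority 19) → {uniform:1, mike:19}
dispatch next → uniform; now {mike:19}
update mike to priority 31 → {mike:31}
update mike to priority 39 → {mike:39}
update mike to priority 24 → {mike:24}
dispatch next → mike; now {}

[alpha, oscar, lima, papa, foxtrot, golf, juliet, uniform, mike]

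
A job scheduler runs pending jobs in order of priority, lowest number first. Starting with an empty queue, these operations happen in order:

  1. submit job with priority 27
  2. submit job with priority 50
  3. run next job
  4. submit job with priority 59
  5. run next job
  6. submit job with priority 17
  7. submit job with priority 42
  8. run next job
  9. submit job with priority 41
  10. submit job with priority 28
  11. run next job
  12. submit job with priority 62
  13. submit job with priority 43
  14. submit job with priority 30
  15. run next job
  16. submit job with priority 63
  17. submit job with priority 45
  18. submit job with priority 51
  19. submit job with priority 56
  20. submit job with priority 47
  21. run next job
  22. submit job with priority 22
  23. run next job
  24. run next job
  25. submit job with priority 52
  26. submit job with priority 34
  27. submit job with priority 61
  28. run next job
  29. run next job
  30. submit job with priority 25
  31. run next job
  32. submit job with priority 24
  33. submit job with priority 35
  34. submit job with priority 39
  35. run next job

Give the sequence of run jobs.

insert 27 → {27}
insert 50 → {27, 50}
run next job → 27; now {50}
insert 59 → {50, 59}
run next job → 50; now {59}
insert 17 → {17, 59}
insert 42 → {17, 42, 59}
run next job → 17; now {42, 59}
insert 41 → {41, 42, 59}
insert 28 → {28, 41, 42, 59}
run next job → 28; now {41, 42, 59}
insert 62 → {41, 42, 59, 62}
insert 43 → {41, 42, 43, 59, 62}
insert 30 → {30, 41, 42, 43, 59, 62}
run next job → 30; now {41, 42, 43, 59, 62}
insert 63 → {41, 42, 43, 59, 62, 63}
insert 45 → {41, 42, 43, 45, 59, 62, 63}
insert 51 → {41, 42, 43, 45, 51, 59, 62, 63}
insert 56 → {41, 42, 43, 45, 51, 56, 59, 62, 63}
insert 47 → {41, 42, 43, 45, 47, 51, 56, 59, 62, 63}
run next job → 41; now {42, 43, 45, 47, 51, 56, 59, 62, 63}
insert 22 → {22, 42, 43, 45, 47, 51, 56, 59, 62, 63}
run next job → 22; now {42, 43, 45, 47, 51, 56, 59, 62, 63}
run next job → 42; now {43, 45, 47, 51, 56, 59, 62, 63}
insert 52 → {43, 45, 47, 51, 52, 56, 59, 62, 63}
insert 34 → {34, 43, 45, 47, 51, 52, 56, 59, 62, 63}
insert 61 → {34, 43, 45, 47, 51, 52, 56, 59, 61, 62, 63}
run next job → 34; now {43, 45, 47, 51, 52, 56, 59, 61, 62, 63}
run next job → 43; now {45, 47, 51, 52, 56, 59, 61, 62, 63}
insert 25 → {25, 45, 47, 51, 52, 56, 59, 61, 62, 63}
run next job → 25; now {45, 47, 51, 52, 56, 59, 61, 62, 63}
insert 24 → {24, 45, 47, 51, 52, 56, 59, 61, 62, 63}
insert 35 → {24, 35, 45, 47, 51, 52, 56, 59, 61, 62, 63}
insert 39 → {24, 35, 39, 45, 47, 51, 52, 56, 59, 61, 62, 63}
run next job → 24; now {35, 39, 45, 47, 51, 52, 56, 59, 61, 62, 63}

27, 50, 17, 28, 30, 41, 22, 42, 34, 43, 25, 24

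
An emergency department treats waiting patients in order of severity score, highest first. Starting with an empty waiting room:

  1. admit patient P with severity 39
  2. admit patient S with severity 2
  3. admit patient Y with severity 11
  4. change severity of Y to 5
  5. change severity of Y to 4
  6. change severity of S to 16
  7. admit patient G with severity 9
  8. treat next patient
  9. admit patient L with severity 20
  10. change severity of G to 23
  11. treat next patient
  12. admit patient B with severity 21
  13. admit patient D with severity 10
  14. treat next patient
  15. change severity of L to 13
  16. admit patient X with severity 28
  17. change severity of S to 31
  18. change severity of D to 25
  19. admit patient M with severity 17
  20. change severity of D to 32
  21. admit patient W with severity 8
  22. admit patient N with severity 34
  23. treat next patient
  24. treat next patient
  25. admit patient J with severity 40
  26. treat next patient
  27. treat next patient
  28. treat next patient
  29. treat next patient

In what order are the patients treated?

P → G → B → N → D → J → S → X → M

add P (severity 39) → {P:39}
add S (severity 2) → {P:39, S:2}
add Y (severity 11) → {P:39, Y:11, S:2}
update Y to severity 5 → {P:39, Y:5, S:2}
update Y to severity 4 → {P:39, Y:4, S:2}
update S to severity 16 → {P:39, S:16, Y:4}
add G (severity 9) → {P:39, S:16, G:9, Y:4}
treat next patient → P; now {S:16, G:9, Y:4}
add L (severity 20) → {L:20, S:16, G:9, Y:4}
update G to severity 23 → {G:23, L:20, S:16, Y:4}
treat next patient → G; now {L:20, S:16, Y:4}
add B (severity 21) → {B:21, L:20, S:16, Y:4}
add D (severity 10) → {B:21, L:20, S:16, D:10, Y:4}
treat next patient → B; now {L:20, S:16, D:10, Y:4}
update L to severity 13 → {S:16, L:13, D:10, Y:4}
add X (severity 28) → {X:28, S:16, L:13, D:10, Y:4}
update S to severity 31 → {S:31, X:28, L:13, D:10, Y:4}
update D to severity 25 → {S:31, X:28, D:25, L:13, Y:4}
add M (severity 17) → {S:31, X:28, D:25, M:17, L:13, Y:4}
update D to severity 32 → {D:32, S:31, X:28, M:17, L:13, Y:4}
add W (severity 8) → {D:32, S:31, X:28, M:17, L:13, W:8, Y:4}
add N (severity 34) → {N:34, D:32, S:31, X:28, M:17, L:13, W:8, Y:4}
treat next patient → N; now {D:32, S:31, X:28, M:17, L:13, W:8, Y:4}
treat next patient → D; now {S:31, X:28, M:17, L:13, W:8, Y:4}
add J (severity 40) → {J:40, S:31, X:28, M:17, L:13, W:8, Y:4}
treat next patient → J; now {S:31, X:28, M:17, L:13, W:8, Y:4}
treat next patient → S; now {X:28, M:17, L:13, W:8, Y:4}
treat next patient → X; now {M:17, L:13, W:8, Y:4}
treat next patient → M; now {L:13, W:8, Y:4}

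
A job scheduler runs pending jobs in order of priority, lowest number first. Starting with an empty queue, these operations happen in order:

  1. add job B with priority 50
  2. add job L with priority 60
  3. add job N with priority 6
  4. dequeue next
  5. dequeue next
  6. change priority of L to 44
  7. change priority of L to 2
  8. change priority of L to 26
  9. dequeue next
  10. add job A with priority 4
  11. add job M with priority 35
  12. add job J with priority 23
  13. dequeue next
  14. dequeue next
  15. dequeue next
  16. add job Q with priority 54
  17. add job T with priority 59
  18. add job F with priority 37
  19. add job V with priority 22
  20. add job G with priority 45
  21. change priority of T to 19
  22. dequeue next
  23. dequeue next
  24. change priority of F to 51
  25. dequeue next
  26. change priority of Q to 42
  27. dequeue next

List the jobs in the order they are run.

[N, B, L, A, J, M, T, V, G, Q]

add B (priority 50) → {B:50}
add L (priority 60) → {B:50, L:60}
add N (priority 6) → {N:6, B:50, L:60}
dequeue next → N; now {B:50, L:60}
dequeue next → B; now {L:60}
update L to priority 44 → {L:44}
update L to priority 2 → {L:2}
update L to priority 26 → {L:26}
dequeue next → L; now {}
add A (priority 4) → {A:4}
add M (priority 35) → {A:4, M:35}
add J (priority 23) → {A:4, J:23, M:35}
dequeue next → A; now {J:23, M:35}
dequeue next → J; now {M:35}
dequeue next → M; now {}
add Q (priority 54) → {Q:54}
add T (priority 59) → {Q:54, T:59}
add F (priority 37) → {F:37, Q:54, T:59}
add V (priority 22) → {V:22, F:37, Q:54, T:59}
add G (priority 45) → {V:22, F:37, G:45, Q:54, T:59}
update T to priority 19 → {T:19, V:22, F:37, G:45, Q:54}
dequeue next → T; now {V:22, F:37, G:45, Q:54}
dequeue next → V; now {F:37, G:45, Q:54}
update F to priority 51 → {G:45, F:51, Q:54}
dequeue next → G; now {F:51, Q:54}
update Q to priority 42 → {Q:42, F:51}
dequeue next → Q; now {F:51}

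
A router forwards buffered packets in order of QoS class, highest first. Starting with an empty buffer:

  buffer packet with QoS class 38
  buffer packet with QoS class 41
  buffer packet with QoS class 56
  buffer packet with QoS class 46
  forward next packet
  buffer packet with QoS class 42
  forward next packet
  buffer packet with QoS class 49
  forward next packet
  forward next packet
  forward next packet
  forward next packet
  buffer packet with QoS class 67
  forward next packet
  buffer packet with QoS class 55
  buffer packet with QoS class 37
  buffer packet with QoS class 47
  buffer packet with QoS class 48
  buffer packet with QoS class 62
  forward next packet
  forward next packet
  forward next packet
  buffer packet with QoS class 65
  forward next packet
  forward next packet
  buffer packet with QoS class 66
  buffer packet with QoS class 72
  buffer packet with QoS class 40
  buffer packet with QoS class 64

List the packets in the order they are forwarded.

56, 46, 49, 42, 41, 38, 67, 62, 55, 48, 65, 47

insert 38 → {38}
insert 41 → {41, 38}
insert 56 → {56, 41, 38}
insert 46 → {56, 46, 41, 38}
forward next packet → 56; now {46, 41, 38}
insert 42 → {46, 42, 41, 38}
forward next packet → 46; now {42, 41, 38}
insert 49 → {49, 42, 41, 38}
forward next packet → 49; now {42, 41, 38}
forward next packet → 42; now {41, 38}
forward next packet → 41; now {38}
forward next packet → 38; now {}
insert 67 → {67}
forward next packet → 67; now {}
insert 55 → {55}
insert 37 → {55, 37}
insert 47 → {55, 47, 37}
insert 48 → {55, 48, 47, 37}
insert 62 → {62, 55, 48, 47, 37}
forward next packet → 62; now {55, 48, 47, 37}
forward next packet → 55; now {48, 47, 37}
forward next packet → 48; now {47, 37}
insert 65 → {65, 47, 37}
forward next packet → 65; now {47, 37}
forward next packet → 47; now {37}
insert 66 → {66, 37}
insert 72 → {72, 66, 37}
insert 40 → {72, 66, 40, 37}
insert 64 → {72, 66, 64, 40, 37}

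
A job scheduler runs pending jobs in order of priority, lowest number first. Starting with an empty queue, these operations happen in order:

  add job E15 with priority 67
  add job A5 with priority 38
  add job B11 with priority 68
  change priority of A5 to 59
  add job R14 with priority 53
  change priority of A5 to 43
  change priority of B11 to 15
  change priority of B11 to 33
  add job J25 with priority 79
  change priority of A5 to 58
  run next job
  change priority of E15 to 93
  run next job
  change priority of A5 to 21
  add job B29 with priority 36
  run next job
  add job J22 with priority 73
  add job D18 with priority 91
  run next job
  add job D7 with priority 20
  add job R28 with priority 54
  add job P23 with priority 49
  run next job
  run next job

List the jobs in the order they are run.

add E15 (priority 67) → {E15:67}
add A5 (priority 38) → {A5:38, E15:67}
add B11 (priority 68) → {A5:38, E15:67, B11:68}
update A5 to priority 59 → {A5:59, E15:67, B11:68}
add R14 (priority 53) → {R14:53, A5:59, E15:67, B11:68}
update A5 to priority 43 → {A5:43, R14:53, E15:67, B11:68}
update B11 to priority 15 → {B11:15, A5:43, R14:53, E15:67}
update B11 to priority 33 → {B11:33, A5:43, R14:53, E15:67}
add J25 (priority 79) → {B11:33, A5:43, R14:53, E15:67, J25:79}
update A5 to priority 58 → {B11:33, R14:53, A5:58, E15:67, J25:79}
run next job → B11; now {R14:53, A5:58, E15:67, J25:79}
update E15 to priority 93 → {R14:53, A5:58, J25:79, E15:93}
run next job → R14; now {A5:58, J25:79, E15:93}
update A5 to priority 21 → {A5:21, J25:79, E15:93}
add B29 (priority 36) → {A5:21, B29:36, J25:79, E15:93}
run next job → A5; now {B29:36, J25:79, E15:93}
add J22 (priority 73) → {B29:36, J22:73, J25:79, E15:93}
add D18 (priority 91) → {B29:36, J22:73, J25:79, D18:91, E15:93}
run next job → B29; now {J22:73, J25:79, D18:91, E15:93}
add D7 (priority 20) → {D7:20, J22:73, J25:79, D18:91, E15:93}
add R28 (priority 54) → {D7:20, R28:54, J22:73, J25:79, D18:91, E15:93}
add P23 (priority 49) → {D7:20, P23:49, R28:54, J22:73, J25:79, D18:91, E15:93}
run next job → D7; now {P23:49, R28:54, J22:73, J25:79, D18:91, E15:93}
run next job → P23; now {R28:54, J22:73, J25:79, D18:91, E15:93}

[B11, R14, A5, B29, D7, P23]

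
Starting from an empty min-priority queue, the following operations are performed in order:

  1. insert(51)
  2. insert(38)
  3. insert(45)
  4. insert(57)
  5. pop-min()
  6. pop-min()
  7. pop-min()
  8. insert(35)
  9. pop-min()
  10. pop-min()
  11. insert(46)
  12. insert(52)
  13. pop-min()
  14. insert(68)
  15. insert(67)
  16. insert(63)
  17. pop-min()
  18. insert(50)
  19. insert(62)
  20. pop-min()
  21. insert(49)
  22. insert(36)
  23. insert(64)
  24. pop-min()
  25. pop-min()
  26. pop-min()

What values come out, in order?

insert 51 → {51}
insert 38 → {38, 51}
insert 45 → {38, 45, 51}
insert 57 → {38, 45, 51, 57}
pop-min → 38; now {45, 51, 57}
pop-min → 45; now {51, 57}
pop-min → 51; now {57}
insert 35 → {35, 57}
pop-min → 35; now {57}
pop-min → 57; now {}
insert 46 → {46}
insert 52 → {46, 52}
pop-min → 46; now {52}
insert 68 → {52, 68}
insert 67 → {52, 67, 68}
insert 63 → {52, 63, 67, 68}
pop-min → 52; now {63, 67, 68}
insert 50 → {50, 63, 67, 68}
insert 62 → {50, 62, 63, 67, 68}
pop-min → 50; now {62, 63, 67, 68}
insert 49 → {49, 62, 63, 67, 68}
insert 36 → {36, 49, 62, 63, 67, 68}
insert 64 → {36, 49, 62, 63, 64, 67, 68}
pop-min → 36; now {49, 62, 63, 64, 67, 68}
pop-min → 49; now {62, 63, 64, 67, 68}
pop-min → 62; now {63, 64, 67, 68}

38 → 45 → 51 → 35 → 57 → 46 → 52 → 50 → 36 → 49 → 62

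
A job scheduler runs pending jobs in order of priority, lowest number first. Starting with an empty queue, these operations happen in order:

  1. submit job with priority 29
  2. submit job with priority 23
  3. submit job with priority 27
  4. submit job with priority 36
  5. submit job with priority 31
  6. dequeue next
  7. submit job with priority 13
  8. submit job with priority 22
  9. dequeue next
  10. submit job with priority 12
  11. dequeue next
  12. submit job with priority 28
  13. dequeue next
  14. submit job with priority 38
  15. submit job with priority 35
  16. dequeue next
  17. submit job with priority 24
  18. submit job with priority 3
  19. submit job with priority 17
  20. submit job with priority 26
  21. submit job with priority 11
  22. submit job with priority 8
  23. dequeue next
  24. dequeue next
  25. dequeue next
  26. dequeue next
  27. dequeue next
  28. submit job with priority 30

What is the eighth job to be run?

insert 29 → {29}
insert 23 → {23, 29}
insert 27 → {23, 27, 29}
insert 36 → {23, 27, 29, 36}
insert 31 → {23, 27, 29, 31, 36}
dequeue next → 23; now {27, 29, 31, 36}
insert 13 → {13, 27, 29, 31, 36}
insert 22 → {13, 22, 27, 29, 31, 36}
dequeue next → 13; now {22, 27, 29, 31, 36}
insert 12 → {12, 22, 27, 29, 31, 36}
dequeue next → 12; now {22, 27, 29, 31, 36}
insert 28 → {22, 27, 28, 29, 31, 36}
dequeue next → 22; now {27, 28, 29, 31, 36}
insert 38 → {27, 28, 29, 31, 36, 38}
insert 35 → {27, 28, 29, 31, 35, 36, 38}
dequeue next → 27; now {28, 29, 31, 35, 36, 38}
insert 24 → {24, 28, 29, 31, 35, 36, 38}
insert 3 → {3, 24, 28, 29, 31, 35, 36, 38}
insert 17 → {3, 17, 24, 28, 29, 31, 35, 36, 38}
insert 26 → {3, 17, 24, 26, 28, 29, 31, 35, 36, 38}
insert 11 → {3, 11, 17, 24, 26, 28, 29, 31, 35, 36, 38}
insert 8 → {3, 8, 11, 17, 24, 26, 28, 29, 31, 35, 36, 38}
dequeue next → 3; now {8, 11, 17, 24, 26, 28, 29, 31, 35, 36, 38}
dequeue next → 8; now {11, 17, 24, 26, 28, 29, 31, 35, 36, 38}
dequeue next → 11; now {17, 24, 26, 28, 29, 31, 35, 36, 38}
dequeue next → 17; now {24, 26, 28, 29, 31, 35, 36, 38}
dequeue next → 24; now {26, 28, 29, 31, 35, 36, 38}
insert 30 → {26, 28, 29, 30, 31, 35, 36, 38}

11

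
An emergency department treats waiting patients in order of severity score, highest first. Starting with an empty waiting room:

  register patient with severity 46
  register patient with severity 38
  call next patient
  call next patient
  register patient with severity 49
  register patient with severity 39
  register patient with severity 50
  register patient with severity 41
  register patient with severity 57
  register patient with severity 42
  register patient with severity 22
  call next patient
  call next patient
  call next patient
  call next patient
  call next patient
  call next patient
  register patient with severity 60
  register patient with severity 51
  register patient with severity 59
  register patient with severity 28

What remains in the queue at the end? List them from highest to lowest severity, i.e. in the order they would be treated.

[60, 59, 51, 28, 22]

insert 46 → {46}
insert 38 → {46, 38}
call next patient → 46; now {38}
call next patient → 38; now {}
insert 49 → {49}
insert 39 → {49, 39}
insert 50 → {50, 49, 39}
insert 41 → {50, 49, 41, 39}
insert 57 → {57, 50, 49, 41, 39}
insert 42 → {57, 50, 49, 42, 41, 39}
insert 22 → {57, 50, 49, 42, 41, 39, 22}
call next patient → 57; now {50, 49, 42, 41, 39, 22}
call next patient → 50; now {49, 42, 41, 39, 22}
call next patient → 49; now {42, 41, 39, 22}
call next patient → 42; now {41, 39, 22}
call next patient → 41; now {39, 22}
call next patient → 39; now {22}
insert 60 → {60, 22}
insert 51 → {60, 51, 22}
insert 59 → {60, 59, 51, 22}
insert 28 → {60, 59, 51, 28, 22}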